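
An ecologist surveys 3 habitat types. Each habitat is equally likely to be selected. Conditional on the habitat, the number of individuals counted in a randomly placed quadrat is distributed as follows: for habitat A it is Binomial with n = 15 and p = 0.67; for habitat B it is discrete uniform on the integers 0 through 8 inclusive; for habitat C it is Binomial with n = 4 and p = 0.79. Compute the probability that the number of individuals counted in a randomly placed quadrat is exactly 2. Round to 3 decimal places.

0.092

Conditional on each habitat, P(X = 2): A: 2.5943e-05; B: 0.111111; C: 0.165137.
By total probability, P(X = 2) = 0.333333·2.5943e-05 + 0.333333·0.111111 + 0.333333·0.165137 = 0.0920913.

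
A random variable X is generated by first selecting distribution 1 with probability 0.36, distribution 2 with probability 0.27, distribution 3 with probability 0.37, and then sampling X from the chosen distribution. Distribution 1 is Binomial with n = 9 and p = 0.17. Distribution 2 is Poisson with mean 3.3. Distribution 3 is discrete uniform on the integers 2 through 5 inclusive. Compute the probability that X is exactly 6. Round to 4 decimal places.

Conditional on each component, P(X = 6): 1: 0.00115933; 2: 0.0661575; 3: 0.
By total probability, P(X = 6) = 0.36·0.00115933 + 0.27·0.0661575 + 0.37·0 = 0.0182799.

0.0183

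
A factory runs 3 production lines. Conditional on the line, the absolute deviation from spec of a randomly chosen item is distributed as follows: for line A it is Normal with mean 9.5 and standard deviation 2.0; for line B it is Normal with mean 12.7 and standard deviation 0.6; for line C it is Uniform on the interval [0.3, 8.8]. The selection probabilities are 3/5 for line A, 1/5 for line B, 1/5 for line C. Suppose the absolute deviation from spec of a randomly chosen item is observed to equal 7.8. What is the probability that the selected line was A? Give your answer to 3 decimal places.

0.780

Likelihoods f(7.8 | ·): A: 0.138992; B: 2.18899e-15; C: 0.117647.
Posterior ∝ prior × likelihood. Numerator for A: 0.6·0.138992 = 0.0833955.
Normalizing constant: 0.6·0.138992 + 0.2·2.18899e-15 + 0.2·0.117647 = 0.106925.
P(A | observation) = 0.0833955 / 0.106925 = 0.779944.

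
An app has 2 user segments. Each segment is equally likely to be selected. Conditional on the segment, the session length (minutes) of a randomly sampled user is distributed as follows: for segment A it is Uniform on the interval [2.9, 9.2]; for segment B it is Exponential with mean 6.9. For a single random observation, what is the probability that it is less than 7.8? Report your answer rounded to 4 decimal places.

Conditional on each segment, P(X < 7.8): A: 0.777778; B: 0.677107.
By total probability, P(X < 7.8) = 0.5·0.777778 + 0.5·0.677107 = 0.727442.

0.7274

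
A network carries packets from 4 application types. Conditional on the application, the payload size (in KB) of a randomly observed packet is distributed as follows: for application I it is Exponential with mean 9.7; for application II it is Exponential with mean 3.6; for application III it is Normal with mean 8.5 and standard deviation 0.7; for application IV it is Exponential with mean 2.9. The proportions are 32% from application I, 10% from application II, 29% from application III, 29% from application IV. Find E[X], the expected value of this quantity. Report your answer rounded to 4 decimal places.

6.7700

Component means — I: 9.7; II: 3.6; III: 8.5; IV: 2.9.
E[X] = 0.32·9.7 + 0.1·3.6 + 0.29·8.5 + 0.29·2.9 = 6.77.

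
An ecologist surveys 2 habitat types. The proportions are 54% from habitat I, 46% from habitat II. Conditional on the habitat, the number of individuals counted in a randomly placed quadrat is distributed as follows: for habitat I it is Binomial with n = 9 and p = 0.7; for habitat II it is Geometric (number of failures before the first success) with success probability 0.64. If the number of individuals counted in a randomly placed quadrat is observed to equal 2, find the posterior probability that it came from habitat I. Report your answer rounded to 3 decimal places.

0.052

Likelihoods P(X=2 | ·): I: 0.00385787; II: 0.082944.
Posterior ∝ prior × likelihood. Numerator for I: 0.54·0.00385787 = 0.00208325.
Normalizing constant: 0.54·0.00385787 + 0.46·0.082944 = 0.0402375.
P(I | observation) = 0.00208325 / 0.0402375 = 0.0517738.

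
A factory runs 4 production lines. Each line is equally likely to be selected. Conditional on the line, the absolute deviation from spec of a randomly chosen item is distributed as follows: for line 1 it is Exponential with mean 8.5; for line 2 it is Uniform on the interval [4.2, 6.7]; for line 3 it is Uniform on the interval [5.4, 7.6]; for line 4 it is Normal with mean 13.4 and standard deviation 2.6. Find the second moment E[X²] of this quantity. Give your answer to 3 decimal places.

For each component E[X²] = Var + (mean)², giving 1: 144.5; 2: 30.2233; 3: 42.6533; 4: 186.32.
Overall E[X²] = 0.25·144.5 + 0.25·30.2233 + 0.25·42.6533 + 0.25·186.32 = 100.924.

100.924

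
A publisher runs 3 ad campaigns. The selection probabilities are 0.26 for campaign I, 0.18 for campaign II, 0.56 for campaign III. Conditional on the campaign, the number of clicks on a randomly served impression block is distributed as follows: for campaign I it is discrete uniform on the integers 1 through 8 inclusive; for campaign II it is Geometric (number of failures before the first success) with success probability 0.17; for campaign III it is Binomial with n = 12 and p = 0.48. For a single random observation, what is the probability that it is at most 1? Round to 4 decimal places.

Conditional on each campaign, P(X ≤ 1): I: 0.125; II: 0.3111; III: 0.00472059.
By total probability, P(X ≤ 1) = 0.26·0.125 + 0.18·0.3111 + 0.56·0.00472059 = 0.0911415.

0.0911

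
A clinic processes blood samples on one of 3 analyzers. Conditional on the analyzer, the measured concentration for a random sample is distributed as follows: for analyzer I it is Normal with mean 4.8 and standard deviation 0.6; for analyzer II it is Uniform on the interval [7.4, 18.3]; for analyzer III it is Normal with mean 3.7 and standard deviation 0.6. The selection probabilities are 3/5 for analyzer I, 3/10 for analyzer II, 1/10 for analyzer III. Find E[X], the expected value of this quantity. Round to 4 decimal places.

7.1050

Component means — I: 4.8; II: 12.85; III: 3.7.
E[X] = 0.6·4.8 + 0.3·12.85 + 0.1·3.7 = 7.105.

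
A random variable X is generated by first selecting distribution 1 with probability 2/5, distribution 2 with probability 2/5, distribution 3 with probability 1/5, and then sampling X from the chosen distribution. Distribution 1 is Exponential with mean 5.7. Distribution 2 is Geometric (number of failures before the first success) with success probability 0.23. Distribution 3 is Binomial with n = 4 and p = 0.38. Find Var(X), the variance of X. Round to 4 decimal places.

Per component, 1: μ=5.7, E[X²]=64.98; 2: μ=3.34783, E[X²]=25.7637; 3: μ=1.52, E[X²]=3.2528.
E[X] = 0.4·5.7 + 0.4·3.34783 + 0.2·1.52 = 3.92313.
E[X²] = 0.4·64.98 + 0.4·25.7637 + 0.2·3.2528 = 36.948.
Var(X) = E[X²] − (E[X])² = 36.948 − 15.391 = 21.5571.

21.5571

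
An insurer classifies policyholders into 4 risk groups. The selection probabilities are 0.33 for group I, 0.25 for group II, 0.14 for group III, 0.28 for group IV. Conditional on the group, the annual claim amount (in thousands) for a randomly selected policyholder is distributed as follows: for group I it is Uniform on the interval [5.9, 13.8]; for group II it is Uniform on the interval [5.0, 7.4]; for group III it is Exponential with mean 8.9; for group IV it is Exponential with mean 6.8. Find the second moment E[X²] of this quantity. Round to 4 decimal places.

For each component E[X²] = Var + (mean)², giving I: 102.223; II: 38.92; III: 158.42; IV: 92.48.
Overall E[X²] = 0.33·102.223 + 0.25·38.92 + 0.14·158.42 + 0.28·92.48 = 91.5369.

91.5369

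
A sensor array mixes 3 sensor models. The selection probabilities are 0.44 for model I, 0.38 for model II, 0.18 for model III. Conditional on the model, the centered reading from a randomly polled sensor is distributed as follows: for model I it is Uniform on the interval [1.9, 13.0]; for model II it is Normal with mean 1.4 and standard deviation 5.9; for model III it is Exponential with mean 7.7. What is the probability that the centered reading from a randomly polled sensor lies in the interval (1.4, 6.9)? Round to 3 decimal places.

0.398

Conditional on each model, P(1.4 < X < 6.9): I: 0.45045; II: 0.324384; III: 0.425596.
By total probability, P(1.4 < X < 6.9) = 0.44·0.45045 + 0.38·0.324384 + 0.18·0.425596 = 0.398072.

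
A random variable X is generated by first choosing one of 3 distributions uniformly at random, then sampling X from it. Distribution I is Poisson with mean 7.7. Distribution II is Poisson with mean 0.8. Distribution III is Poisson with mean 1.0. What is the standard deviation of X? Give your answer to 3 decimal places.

3.667

Per component, I: μ=7.7, E[X²]=66.99; II: μ=0.8, E[X²]=1.44; III: μ=1, E[X²]=2.
E[X] = 0.333333·7.7 + 0.333333·0.8 + 0.333333·1 = 3.16667.
E[X²] = 0.333333·66.99 + 0.333333·1.44 + 0.333333·2 = 23.4767.
Var(X) = E[X²] − (E[X])² = 23.4767 − 10.0278 = 13.4489.
SD(X) = √13.4489 = 3.66727.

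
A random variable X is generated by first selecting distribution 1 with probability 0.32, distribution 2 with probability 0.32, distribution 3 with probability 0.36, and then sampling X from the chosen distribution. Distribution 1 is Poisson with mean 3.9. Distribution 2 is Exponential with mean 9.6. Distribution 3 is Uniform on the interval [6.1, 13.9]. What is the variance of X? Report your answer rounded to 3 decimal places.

40.196

Per component, 1: μ=3.9, E[X²]=19.11; 2: μ=9.6, E[X²]=184.32; 3: μ=10, E[X²]=105.07.
E[X] = 0.32·3.9 + 0.32·9.6 + 0.36·10 = 7.92.
E[X²] = 0.32·19.11 + 0.32·184.32 + 0.36·105.07 = 102.923.
Var(X) = E[X²] − (E[X])² = 102.923 − 62.7264 = 40.1964.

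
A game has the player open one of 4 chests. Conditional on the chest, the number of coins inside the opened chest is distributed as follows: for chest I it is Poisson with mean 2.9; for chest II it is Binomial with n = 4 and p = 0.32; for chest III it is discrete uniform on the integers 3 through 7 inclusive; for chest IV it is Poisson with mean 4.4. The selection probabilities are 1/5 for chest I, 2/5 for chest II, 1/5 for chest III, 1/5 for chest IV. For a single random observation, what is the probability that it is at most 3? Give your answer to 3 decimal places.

0.642

Conditional on each chest, P(X ≤ 3): I: 0.669623; II: 0.989514; III: 0.2; IV: 0.359448.
By total probability, P(X ≤ 3) = 0.2·0.669623 + 0.4·0.989514 + 0.2·0.2 + 0.2·0.359448 = 0.64162.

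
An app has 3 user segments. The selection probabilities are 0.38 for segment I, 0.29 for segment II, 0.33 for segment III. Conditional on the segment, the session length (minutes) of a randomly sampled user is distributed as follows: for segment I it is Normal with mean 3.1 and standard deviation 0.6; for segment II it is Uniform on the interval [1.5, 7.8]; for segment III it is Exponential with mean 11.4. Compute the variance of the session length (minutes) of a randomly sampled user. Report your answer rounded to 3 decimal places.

Per component, I: μ=3.1, E[X²]=9.97; II: μ=4.65, E[X²]=24.93; III: μ=11.4, E[X²]=259.92.
E[X] = 0.38·3.1 + 0.29·4.65 + 0.33·11.4 = 6.2885.
E[X²] = 0.38·9.97 + 0.29·24.93 + 0.33·259.92 = 96.7919.
Var(X) = E[X²] − (E[X])² = 96.7919 − 39.5452 = 57.2467.

57.247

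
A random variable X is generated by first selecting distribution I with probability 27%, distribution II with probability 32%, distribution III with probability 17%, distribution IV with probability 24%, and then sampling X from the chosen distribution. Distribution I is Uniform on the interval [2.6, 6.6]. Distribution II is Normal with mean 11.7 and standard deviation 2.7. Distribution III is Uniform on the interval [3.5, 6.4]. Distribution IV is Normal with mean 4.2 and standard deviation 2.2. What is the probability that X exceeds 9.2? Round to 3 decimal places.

0.266

Conditional on each component, P(X > 9.2): I: 0; II: 0.822758; III: 0; IV: 0.0115213.
By total probability, P(X > 9.2) = 0.27·0 + 0.32·0.822758 + 0.17·0 + 0.24·0.0115213 = 0.266048.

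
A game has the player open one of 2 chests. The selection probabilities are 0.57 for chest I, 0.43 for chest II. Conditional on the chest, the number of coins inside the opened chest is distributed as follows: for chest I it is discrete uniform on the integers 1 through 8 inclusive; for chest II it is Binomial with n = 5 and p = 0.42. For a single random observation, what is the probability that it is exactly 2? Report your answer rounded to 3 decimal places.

Conditional on each chest, P(X = 2): I: 0.125; II: 0.344178.
By total probability, P(X = 2) = 0.57·0.125 + 0.43·0.344178 = 0.219246.

0.219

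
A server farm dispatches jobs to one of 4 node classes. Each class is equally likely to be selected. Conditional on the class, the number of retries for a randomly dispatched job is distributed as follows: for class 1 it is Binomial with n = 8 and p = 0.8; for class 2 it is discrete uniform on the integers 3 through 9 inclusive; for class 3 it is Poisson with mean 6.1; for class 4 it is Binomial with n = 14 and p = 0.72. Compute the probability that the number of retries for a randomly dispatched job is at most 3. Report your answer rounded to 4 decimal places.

Conditional on each class, P(X ≤ 3): 1: 0.0104064; 2: 0.142857; 3: 0.142501; 4: 0.000124306.
By total probability, P(X ≤ 3) = 0.25·0.0104064 + 0.25·0.142857 + 0.25·0.142501 + 0.25·0.000124306 = 0.0739722.

0.0740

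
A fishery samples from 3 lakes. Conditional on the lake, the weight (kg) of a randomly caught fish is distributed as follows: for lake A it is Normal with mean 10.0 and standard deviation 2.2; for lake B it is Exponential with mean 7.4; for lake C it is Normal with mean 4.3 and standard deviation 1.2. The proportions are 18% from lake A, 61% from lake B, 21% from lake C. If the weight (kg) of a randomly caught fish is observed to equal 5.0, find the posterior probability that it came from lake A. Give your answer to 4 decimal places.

0.0239

Likelihoods f(5.0 | ·): A: 0.0137044; B: 0.0687584; C: 0.280439.
Posterior ∝ prior × likelihood. Numerator for A: 0.18·0.0137044 = 0.00246679.
Normalizing constant: 0.18·0.0137044 + 0.61·0.0687584 + 0.21·0.280439 = 0.103302.
P(A | observation) = 0.00246679 / 0.103302 = 0.0238795.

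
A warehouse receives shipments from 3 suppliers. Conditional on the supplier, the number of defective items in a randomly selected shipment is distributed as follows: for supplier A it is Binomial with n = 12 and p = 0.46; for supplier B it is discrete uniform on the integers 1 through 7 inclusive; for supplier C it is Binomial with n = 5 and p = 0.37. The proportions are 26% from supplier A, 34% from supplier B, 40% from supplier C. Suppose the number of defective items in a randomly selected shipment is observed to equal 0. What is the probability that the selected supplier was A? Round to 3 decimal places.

0.004

Likelihoods P(X=0 | ·): A: 0.000614788; B: 0; C: 0.0992437.
Posterior ∝ prior × likelihood. Numerator for A: 0.26·0.000614788 = 0.000159845.
Normalizing constant: 0.26·0.000614788 + 0.34·0 + 0.4·0.0992437 = 0.0398573.
P(A | observation) = 0.000159845 / 0.0398573 = 0.00401043.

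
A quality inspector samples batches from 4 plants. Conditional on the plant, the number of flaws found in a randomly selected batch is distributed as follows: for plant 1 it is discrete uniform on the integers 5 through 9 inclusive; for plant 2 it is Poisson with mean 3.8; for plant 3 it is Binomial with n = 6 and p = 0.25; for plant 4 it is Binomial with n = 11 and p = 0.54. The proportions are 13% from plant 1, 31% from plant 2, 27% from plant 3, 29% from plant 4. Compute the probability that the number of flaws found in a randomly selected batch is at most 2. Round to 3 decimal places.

0.313

Conditional on each plant, P(X ≤ 2): 1: 0; 2: 0.268897; 3: 0.830566; 4: 0.017505.
By total probability, P(X ≤ 2) = 0.13·0 + 0.31·0.268897 + 0.27·0.830566 + 0.29·0.017505 = 0.312687.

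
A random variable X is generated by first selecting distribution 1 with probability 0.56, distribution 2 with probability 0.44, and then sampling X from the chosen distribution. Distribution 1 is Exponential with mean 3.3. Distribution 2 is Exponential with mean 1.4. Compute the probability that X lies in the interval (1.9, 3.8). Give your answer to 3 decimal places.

Conditional on each component, P(1.9 < X < 3.8): 1: 0.246121; 2: 0.191143.
By total probability, P(1.9 < X < 3.8) = 0.56·0.246121 + 0.44·0.191143 = 0.221931.

0.222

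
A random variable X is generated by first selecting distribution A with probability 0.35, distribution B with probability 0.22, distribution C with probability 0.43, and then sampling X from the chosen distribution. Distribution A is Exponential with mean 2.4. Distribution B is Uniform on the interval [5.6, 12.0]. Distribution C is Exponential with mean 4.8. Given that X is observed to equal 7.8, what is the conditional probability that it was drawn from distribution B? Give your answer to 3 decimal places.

0.596

Likelihoods f(7.8 | ·): A: 0.0161559; B: 0.15625; C: 0.0410233.
Posterior ∝ prior × likelihood. Numerator for B: 0.22·0.15625 = 0.034375.
Normalizing constant: 0.35·0.0161559 + 0.22·0.15625 + 0.43·0.0410233 = 0.0576696.
P(B | observation) = 0.034375 / 0.0576696 = 0.596068.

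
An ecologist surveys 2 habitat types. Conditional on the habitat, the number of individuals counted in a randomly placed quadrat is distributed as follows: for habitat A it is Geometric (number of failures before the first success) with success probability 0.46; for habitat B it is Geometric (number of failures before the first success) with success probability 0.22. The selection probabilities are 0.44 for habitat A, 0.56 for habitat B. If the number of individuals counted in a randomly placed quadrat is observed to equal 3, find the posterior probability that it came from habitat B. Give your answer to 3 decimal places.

Likelihoods P(X=3 | ·): A: 0.0724334; B: 0.104401.
Posterior ∝ prior × likelihood. Numerator for B: 0.56·0.104401 = 0.0584648.
Normalizing constant: 0.44·0.0724334 + 0.56·0.104401 = 0.0903355.
P(B | observation) = 0.0584648 / 0.0903355 = 0.647196.

0.647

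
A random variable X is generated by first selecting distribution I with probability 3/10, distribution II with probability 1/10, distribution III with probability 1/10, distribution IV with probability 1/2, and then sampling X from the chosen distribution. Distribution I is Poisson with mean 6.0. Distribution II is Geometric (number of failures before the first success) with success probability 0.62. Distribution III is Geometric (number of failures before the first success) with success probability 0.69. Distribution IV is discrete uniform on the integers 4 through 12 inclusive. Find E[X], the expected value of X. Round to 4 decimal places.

Component means — I: 6; II: 0.612903; III: 0.449275; IV: 8.
E[X] = 0.3·6 + 0.1·0.612903 + 0.1·0.449275 + 0.5·8 = 5.90622.

5.9062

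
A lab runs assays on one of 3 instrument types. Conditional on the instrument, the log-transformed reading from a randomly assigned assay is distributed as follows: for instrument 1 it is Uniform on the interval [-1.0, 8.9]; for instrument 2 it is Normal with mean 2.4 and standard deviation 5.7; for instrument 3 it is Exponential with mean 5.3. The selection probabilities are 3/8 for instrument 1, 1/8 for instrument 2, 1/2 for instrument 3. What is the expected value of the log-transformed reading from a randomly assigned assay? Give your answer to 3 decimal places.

4.431

Component means — 1: 3.95; 2: 2.4; 3: 5.3.
E[X] = 0.375·3.95 + 0.125·2.4 + 0.5·5.3 = 4.43125.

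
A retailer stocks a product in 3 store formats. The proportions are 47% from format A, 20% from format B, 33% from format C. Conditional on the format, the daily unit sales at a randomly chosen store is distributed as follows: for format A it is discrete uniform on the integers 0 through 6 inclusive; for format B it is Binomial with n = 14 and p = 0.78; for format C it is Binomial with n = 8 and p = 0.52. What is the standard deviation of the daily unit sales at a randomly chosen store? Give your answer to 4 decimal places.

Per component, A: μ=3, E[X²]=13; B: μ=10.92, E[X²]=121.649; C: μ=4.16, E[X²]=19.3024.
E[X] = 0.47·3 + 0.2·10.92 + 0.33·4.16 = 4.9668.
E[X²] = 0.47·13 + 0.2·121.649 + 0.33·19.3024 = 36.8096.
Var(X) = E[X²] − (E[X])² = 36.8096 − 24.6691 = 12.1404.
SD(X) = √12.1404 = 3.48431.

3.4843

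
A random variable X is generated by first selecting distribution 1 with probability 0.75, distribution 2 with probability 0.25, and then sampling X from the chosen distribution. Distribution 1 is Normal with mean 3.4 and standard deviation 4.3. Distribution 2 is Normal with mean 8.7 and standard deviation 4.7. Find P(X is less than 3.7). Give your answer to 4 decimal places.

Conditional on each component, P(X < 3.7): 1: 0.527811; 2: 0.143703.
By total probability, P(X < 3.7) = 0.75·0.527811 + 0.25·0.143703 = 0.431784.

0.4318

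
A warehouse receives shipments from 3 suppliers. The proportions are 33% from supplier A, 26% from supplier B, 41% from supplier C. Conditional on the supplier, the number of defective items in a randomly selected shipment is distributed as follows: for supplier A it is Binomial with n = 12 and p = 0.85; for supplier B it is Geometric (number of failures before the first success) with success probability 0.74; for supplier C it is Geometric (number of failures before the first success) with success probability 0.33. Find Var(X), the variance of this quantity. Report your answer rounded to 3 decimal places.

Per component, A: μ=10.2, E[X²]=105.57; B: μ=0.351351, E[X²]=0.598247; C: μ=2.0303, E[X²]=10.2746.
E[X] = 0.33·10.2 + 0.26·0.351351 + 0.41·2.0303 = 4.28978.
E[X²] = 0.33·105.57 + 0.26·0.598247 + 0.41·10.2746 = 39.2062.
Var(X) = E[X²] − (E[X])² = 39.2062 − 18.4022 = 20.804.

20.804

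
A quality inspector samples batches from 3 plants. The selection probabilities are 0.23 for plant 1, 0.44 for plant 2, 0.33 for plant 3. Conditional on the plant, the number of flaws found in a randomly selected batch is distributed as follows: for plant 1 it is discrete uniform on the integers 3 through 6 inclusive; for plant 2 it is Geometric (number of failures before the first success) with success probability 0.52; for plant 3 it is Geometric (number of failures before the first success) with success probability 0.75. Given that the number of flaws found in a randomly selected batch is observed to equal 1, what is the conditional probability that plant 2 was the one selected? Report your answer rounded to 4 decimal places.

0.6396

Likelihoods P(X=1 | ·): 1: 0; 2: 0.2496; 3: 0.1875.
Posterior ∝ prior × likelihood. Numerator for 2: 0.44·0.2496 = 0.109824.
Normalizing constant: 0.23·0 + 0.44·0.2496 + 0.33·0.1875 = 0.171699.
P(2 | observation) = 0.109824 / 0.171699 = 0.639631.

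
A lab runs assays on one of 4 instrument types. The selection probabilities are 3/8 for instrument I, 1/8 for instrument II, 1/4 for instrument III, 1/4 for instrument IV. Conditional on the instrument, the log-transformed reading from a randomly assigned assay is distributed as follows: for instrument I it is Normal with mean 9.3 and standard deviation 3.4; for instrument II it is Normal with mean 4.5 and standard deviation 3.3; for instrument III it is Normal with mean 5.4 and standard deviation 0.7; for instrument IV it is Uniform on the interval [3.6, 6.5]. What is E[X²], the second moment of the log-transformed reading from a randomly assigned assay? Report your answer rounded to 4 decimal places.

54.6246

For each component E[X²] = Var + (mean)², giving I: 98.05; II: 31.14; III: 29.65; IV: 26.2033.
Overall E[X²] = 0.375·98.05 + 0.125·31.14 + 0.25·29.65 + 0.25·26.2033 = 54.6246.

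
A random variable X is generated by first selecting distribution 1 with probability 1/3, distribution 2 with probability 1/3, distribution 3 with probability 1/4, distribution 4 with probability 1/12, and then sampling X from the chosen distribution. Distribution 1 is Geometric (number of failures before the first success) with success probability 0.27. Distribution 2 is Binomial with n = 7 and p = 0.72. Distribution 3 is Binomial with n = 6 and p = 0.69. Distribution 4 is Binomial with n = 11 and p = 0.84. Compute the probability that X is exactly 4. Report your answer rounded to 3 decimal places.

0.176

Conditional on each component, P(X = 4): 1: 0.0766753; 2: 0.206477; 3: 0.326747; 4: 0.000441033.
By total probability, P(X = 4) = 0.333333·0.0766753 + 0.333333·0.206477 + 0.25·0.326747 + 0.0833333·0.000441033 = 0.176108.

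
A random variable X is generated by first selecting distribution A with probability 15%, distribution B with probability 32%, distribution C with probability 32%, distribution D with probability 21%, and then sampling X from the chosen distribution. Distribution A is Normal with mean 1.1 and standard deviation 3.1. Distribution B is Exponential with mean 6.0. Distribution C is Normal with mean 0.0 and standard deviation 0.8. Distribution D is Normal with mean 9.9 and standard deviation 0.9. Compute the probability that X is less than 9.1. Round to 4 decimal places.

Conditional on each component, P(X < 9.1): A: 0.995069; B: 0.780558; C: 1; D: 0.187031.
By total probability, P(X < 9.1) = 0.15·0.995069 + 0.32·0.780558 + 0.32·1 + 0.21·0.187031 = 0.758315.

0.7583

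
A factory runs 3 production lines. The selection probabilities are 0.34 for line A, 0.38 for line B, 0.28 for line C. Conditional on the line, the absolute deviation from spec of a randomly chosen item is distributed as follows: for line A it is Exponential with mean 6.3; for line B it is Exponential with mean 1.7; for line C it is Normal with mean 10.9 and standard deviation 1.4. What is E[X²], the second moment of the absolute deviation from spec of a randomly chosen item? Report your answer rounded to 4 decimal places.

63.0012

For each component E[X²] = Var + (mean)², giving A: 79.38; B: 5.78; C: 120.77.
Overall E[X²] = 0.34·79.38 + 0.38·5.78 + 0.28·120.77 = 63.0012.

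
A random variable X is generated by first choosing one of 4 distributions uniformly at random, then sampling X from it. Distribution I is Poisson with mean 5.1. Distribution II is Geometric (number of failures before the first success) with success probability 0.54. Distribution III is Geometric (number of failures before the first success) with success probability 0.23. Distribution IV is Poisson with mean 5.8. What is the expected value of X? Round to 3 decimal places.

3.775

Component means — I: 5.1; II: 0.851852; III: 3.34783; IV: 5.8.
E[X] = 0.25·5.1 + 0.25·0.851852 + 0.25·3.34783 + 0.25·5.8 = 3.77492.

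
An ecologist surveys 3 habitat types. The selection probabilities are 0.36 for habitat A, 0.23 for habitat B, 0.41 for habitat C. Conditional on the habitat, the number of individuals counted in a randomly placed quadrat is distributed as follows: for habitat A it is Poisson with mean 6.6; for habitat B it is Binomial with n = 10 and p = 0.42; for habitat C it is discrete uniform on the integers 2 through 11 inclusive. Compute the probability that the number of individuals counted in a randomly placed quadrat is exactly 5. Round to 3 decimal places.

0.142

Conditional on each habitat, P(X = 5): A: 0.141969; B: 0.216166; C: 0.1.
By total probability, P(X = 5) = 0.36·0.141969 + 0.23·0.216166 + 0.41·0.1 = 0.141827.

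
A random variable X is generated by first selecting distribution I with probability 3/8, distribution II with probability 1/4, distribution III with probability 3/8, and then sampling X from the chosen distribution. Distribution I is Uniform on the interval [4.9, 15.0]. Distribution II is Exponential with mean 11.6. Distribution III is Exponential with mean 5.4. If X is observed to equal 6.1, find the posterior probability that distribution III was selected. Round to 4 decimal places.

0.3104

Likelihoods f(6.1 | ·): I: 0.0990099; II: 0.0509522; III: 0.0598431.
Posterior ∝ prior × likelihood. Numerator for III: 0.375·0.0598431 = 0.0224412.
Normalizing constant: 0.375·0.0990099 + 0.25·0.0509522 + 0.375·0.0598431 = 0.0723079.
P(III | observation) = 0.0224412 / 0.0723079 = 0.310356.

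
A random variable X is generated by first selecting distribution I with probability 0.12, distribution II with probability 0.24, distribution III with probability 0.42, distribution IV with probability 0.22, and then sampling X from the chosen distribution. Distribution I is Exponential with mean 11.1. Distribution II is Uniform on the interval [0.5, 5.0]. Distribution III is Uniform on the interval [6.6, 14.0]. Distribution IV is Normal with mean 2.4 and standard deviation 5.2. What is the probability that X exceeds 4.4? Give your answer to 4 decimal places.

Conditional on each component, P(X > 4.4): I: 0.67274; II: 0.133333; III: 1; IV: 0.350261.
By total probability, P(X > 4.4) = 0.12·0.67274 + 0.24·0.133333 + 0.42·1 + 0.22·0.350261 = 0.609786.

0.6098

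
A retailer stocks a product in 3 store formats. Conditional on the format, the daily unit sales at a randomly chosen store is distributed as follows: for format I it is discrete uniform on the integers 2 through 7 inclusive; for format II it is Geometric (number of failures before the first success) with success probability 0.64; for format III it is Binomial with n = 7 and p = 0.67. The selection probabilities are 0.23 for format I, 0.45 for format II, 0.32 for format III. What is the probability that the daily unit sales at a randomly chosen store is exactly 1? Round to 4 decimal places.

0.1056

Conditional on each format, P(X = 1): I: 0; II: 0.2304; III: 0.00605698.
By total probability, P(X = 1) = 0.23·0 + 0.45·0.2304 + 0.32·0.00605698 = 0.105618.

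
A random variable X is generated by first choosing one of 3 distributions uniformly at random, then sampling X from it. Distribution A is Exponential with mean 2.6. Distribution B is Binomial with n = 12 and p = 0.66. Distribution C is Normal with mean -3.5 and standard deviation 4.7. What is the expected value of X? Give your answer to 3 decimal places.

Component means — A: 2.6; B: 7.92; C: -3.5.
E[X] = 0.333333·2.6 + 0.333333·7.92 + 0.333333·-3.5 = 2.34.

2.340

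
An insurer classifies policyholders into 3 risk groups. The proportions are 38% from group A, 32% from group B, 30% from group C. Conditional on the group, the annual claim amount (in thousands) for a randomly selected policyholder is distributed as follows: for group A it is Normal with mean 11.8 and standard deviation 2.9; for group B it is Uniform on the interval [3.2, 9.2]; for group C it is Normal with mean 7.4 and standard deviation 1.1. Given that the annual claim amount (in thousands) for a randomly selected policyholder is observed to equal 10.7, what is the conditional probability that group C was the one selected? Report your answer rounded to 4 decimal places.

Likelihoods f(10.7 | ·): A: 0.128018; B: 0; C: 0.00402895.
Posterior ∝ prior × likelihood. Numerator for C: 0.3·0.00402895 = 0.00120869.
Normalizing constant: 0.38·0.128018 + 0.32·0 + 0.3·0.00402895 = 0.0498554.
P(C | observation) = 0.00120869 / 0.0498554 = 0.0242438.

0.0242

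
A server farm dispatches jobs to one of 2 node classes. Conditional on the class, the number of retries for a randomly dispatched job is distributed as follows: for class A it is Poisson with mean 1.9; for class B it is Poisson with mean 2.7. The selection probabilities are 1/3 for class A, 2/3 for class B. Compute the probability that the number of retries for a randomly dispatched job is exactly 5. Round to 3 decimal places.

0.064

Conditional on each class, P(X = 5): A: 0.0308622; B: 0.0803605.
By total probability, P(X = 5) = 0.333333·0.0308622 + 0.666667·0.0803605 = 0.0638611.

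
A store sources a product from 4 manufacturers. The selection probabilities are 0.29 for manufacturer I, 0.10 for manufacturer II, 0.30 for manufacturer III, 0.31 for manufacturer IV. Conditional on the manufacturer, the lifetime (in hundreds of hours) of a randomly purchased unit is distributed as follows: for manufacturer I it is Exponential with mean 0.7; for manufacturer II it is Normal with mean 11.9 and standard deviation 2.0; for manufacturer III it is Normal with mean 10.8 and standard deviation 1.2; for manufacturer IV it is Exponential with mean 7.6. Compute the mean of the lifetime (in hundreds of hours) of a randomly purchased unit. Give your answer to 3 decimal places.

Component means — I: 0.7; II: 11.9; III: 10.8; IV: 7.6.
E[X] = 0.29·0.7 + 0.1·11.9 + 0.3·10.8 + 0.31·7.6 = 6.989.

6.989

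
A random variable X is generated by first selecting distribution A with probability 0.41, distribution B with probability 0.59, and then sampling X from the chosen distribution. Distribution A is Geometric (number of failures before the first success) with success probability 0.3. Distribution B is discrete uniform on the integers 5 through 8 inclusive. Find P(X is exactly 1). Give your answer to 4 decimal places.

Conditional on each component, P(X = 1): A: 0.21; B: 0.
By total probability, P(X = 1) = 0.41·0.21 + 0.59·0 = 0.0861.

0.0861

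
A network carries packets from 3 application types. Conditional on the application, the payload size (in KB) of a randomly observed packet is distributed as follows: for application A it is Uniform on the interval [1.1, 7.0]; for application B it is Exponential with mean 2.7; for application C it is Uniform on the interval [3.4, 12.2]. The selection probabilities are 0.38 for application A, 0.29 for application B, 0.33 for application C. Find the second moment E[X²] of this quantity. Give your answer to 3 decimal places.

For each component E[X²] = Var + (mean)², giving A: 19.3033; B: 14.58; C: 67.2933.
Overall E[X²] = 0.38·19.3033 + 0.29·14.58 + 0.33·67.2933 = 33.7703.

33.770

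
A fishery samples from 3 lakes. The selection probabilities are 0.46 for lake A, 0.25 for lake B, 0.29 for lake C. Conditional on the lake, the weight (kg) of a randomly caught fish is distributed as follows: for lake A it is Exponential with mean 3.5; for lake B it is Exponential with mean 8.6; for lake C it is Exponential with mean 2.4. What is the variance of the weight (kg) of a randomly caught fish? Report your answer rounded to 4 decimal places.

Per component, A: μ=3.5, E[X²]=24.5; B: μ=8.6, E[X²]=147.92; C: μ=2.4, E[X²]=11.52.
E[X] = 0.46·3.5 + 0.25·8.6 + 0.29·2.4 = 4.456.
E[X²] = 0.46·24.5 + 0.25·147.92 + 0.29·11.52 = 51.5908.
Var(X) = E[X²] − (E[X])² = 51.5908 − 19.8559 = 31.7349.

31.7349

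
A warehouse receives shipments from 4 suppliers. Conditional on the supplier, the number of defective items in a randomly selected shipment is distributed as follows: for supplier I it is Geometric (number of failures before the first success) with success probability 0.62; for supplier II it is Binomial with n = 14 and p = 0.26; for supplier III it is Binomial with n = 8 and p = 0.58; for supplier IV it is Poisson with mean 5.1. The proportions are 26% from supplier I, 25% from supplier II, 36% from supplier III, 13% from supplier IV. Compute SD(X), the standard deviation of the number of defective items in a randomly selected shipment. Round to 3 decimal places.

Per component, I: μ=0.612903, E[X²]=1.3642; II: μ=3.64, E[X²]=15.9432; III: μ=4.64, E[X²]=23.4784; IV: μ=5.1, E[X²]=31.11.
E[X] = 0.26·0.612903 + 0.25·3.64 + 0.36·4.64 + 0.13·5.1 = 3.40275.
E[X²] = 0.26·1.3642 + 0.25·15.9432 + 0.36·23.4784 + 0.13·31.11 = 16.837.
Var(X) = E[X²] − (E[X])² = 16.837 − 11.5787 = 5.25828.
SD(X) = √5.25828 = 2.29309.

2.293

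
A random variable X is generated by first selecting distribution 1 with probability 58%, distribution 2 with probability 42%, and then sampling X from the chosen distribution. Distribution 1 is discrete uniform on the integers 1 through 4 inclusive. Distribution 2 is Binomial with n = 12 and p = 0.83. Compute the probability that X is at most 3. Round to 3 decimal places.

Conditional on each component, P(X ≤ 3): 1: 0.75; 2: 1.58689e-05.
By total probability, P(X ≤ 3) = 0.58·0.75 + 0.42·1.58689e-05 = 0.435007.

0.435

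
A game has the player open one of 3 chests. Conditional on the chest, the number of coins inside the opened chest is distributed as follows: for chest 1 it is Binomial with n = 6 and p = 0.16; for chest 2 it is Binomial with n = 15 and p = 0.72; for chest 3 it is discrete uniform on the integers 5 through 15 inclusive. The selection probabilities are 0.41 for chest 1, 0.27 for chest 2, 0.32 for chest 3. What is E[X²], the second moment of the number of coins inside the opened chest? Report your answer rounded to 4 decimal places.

68.2178

For each component E[X²] = Var + (mean)², giving 1: 1.728; 2: 119.664; 3: 110.
Overall E[X²] = 0.41·1.728 + 0.27·119.664 + 0.32·110 = 68.2178.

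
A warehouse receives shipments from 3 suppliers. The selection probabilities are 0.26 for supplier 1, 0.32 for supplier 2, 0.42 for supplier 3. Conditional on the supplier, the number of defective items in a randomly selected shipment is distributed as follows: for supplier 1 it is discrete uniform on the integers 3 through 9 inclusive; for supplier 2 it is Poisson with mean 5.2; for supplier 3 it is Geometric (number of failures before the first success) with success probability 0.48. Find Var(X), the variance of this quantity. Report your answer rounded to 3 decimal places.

8.623

Per component, 1: μ=6, E[X²]=40; 2: μ=5.2, E[X²]=32.24; 3: μ=1.08333, E[X²]=3.43056.
E[X] = 0.26·6 + 0.32·5.2 + 0.42·1.08333 = 3.679.
E[X²] = 0.26·40 + 0.32·32.24 + 0.42·3.43056 = 22.1576.
Var(X) = E[X²] − (E[X])² = 22.1576 − 13.535 = 8.62259.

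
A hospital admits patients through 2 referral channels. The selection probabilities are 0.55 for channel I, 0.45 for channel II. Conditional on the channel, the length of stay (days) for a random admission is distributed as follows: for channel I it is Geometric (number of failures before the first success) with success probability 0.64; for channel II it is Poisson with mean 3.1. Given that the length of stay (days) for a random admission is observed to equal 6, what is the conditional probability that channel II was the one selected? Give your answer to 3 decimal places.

0.970

Likelihoods P(X=6 | ·): I: 0.00139314; II: 0.0555296.
Posterior ∝ prior × likelihood. Numerator for II: 0.45·0.0555296 = 0.0249883.
Normalizing constant: 0.55·0.00139314 + 0.45·0.0555296 = 0.0257546.
P(II | observation) = 0.0249883 / 0.0257546 = 0.970249.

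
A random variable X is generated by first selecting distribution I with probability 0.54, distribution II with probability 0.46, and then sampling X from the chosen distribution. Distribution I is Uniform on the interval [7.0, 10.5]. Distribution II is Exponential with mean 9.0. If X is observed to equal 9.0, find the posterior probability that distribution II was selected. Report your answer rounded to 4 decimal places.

Likelihoods f(9.0 | ·): I: 0.285714; II: 0.0408755.
Posterior ∝ prior × likelihood. Numerator for II: 0.46·0.0408755 = 0.0188027.
Normalizing constant: 0.54·0.285714 + 0.46·0.0408755 = 0.173088.
P(II | observation) = 0.0188027 / 0.173088 = 0.108631.

0.1086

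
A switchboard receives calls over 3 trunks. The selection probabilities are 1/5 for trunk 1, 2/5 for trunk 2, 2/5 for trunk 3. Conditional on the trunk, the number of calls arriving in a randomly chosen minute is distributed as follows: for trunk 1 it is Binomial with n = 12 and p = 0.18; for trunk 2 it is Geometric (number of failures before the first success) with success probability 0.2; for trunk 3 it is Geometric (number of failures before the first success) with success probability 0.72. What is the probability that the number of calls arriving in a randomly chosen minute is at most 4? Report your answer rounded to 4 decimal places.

0.8585

Conditional on each trunk, P(X ≤ 4): 1: 0.951069; 2: 0.67232; 3: 0.998279.
By total probability, P(X ≤ 4) = 0.2·0.951069 + 0.4·0.67232 + 0.4·0.998279 = 0.858453.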